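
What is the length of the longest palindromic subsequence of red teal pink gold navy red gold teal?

Using dp[i][j] = 2 + dp[i+1][j−1] if the ends match, else max(dp[i+1][j], dp[i][j−1]):
dp[1][8] = 5. A witness is teal gold red gold teal at positions 2,4,6,7,8.

5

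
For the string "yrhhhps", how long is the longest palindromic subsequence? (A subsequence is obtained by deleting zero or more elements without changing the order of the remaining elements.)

Using dp[i][j] = 2 + dp[i+1][j−1] if the ends match, else max(dp[i+1][j], dp[i][j−1]):
dp[1][7] = 3. A witness is hhh at positions 3,4,5.

3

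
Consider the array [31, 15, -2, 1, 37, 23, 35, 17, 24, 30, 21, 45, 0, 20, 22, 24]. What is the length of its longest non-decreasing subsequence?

Scanning left to right, the best length ending at each element is: 31→1, 15→1, -2→1, 1→2, 37→3, 23→3, 35→4, 17→3, 24→4, 30→5, 21→4, 45→6, 0→2, 20→4, 22→5, 24→6.
So the longest non-decreasing subsequence has length 6, e.g. -2, 1, 23, 24, 30, 45.

6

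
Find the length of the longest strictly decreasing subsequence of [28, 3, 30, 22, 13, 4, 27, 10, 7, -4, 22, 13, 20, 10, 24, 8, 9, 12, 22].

6

Let dp[i] be the longest decreasing subsequence ending at position i. Then dp = [1, 2, 1, 2, 3, 4, 2, 4, 5, 6, 3, 4, 4, 5, 3, 6, 6, 5, 4].
The maximum is 6; one witness is 28, 22, 13, 10, 7, -4 at positions 1,4,5,8,9,10.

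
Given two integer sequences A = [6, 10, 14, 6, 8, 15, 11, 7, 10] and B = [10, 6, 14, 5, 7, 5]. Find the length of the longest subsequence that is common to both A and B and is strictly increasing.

A longest common strictly increasing subsequence is 10, 14 (length 2); it appears in order in both A and B, and no longer such subsequence exists.

2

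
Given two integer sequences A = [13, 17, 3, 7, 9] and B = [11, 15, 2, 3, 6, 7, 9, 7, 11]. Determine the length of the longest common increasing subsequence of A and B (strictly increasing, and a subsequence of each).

3

A longest common strictly increasing subsequence is 3, 7, 9 (length 3); it appears in order in both A and B, and no longer such subsequence exists.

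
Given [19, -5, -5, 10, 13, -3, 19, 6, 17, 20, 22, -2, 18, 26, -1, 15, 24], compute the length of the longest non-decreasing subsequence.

Let dp[i] be the longest non-decreasing subsequence ending at position i. Then dp = [1, 1, 2, 3, 4, 3, 5, 4, 5, 6, 7, 4, 6, 8, 5, 6, 8].
The maximum is 8; one witness is -5, -5, 10, 13, 19, 20, 22, 26 at positions 2,3,4,5,7,10,11,14.

8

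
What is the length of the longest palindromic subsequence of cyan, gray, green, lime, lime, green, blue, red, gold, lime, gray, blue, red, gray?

6

Using dp[i][j] = 2 + dp[i+1][j−1] if the ends match, else max(dp[i+1][j], dp[i][j−1]):
dp[1][14] = 6. A witness is gray green lime lime green gray at positions 2,3,4,5,6,14.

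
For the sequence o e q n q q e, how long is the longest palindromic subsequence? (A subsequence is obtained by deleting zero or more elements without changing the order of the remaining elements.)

5

One longest palindromic subsequence is eqqqe (positions 2,3,5,6,7); it reads the same forward and backward, and the interval DP gives dp[1][7] = 5.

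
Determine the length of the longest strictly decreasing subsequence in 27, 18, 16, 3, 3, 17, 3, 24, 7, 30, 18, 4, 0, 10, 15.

6

One longest decreasing subsequence is 27, 18, 16, 7, 4, 0 (positions 1,2,3,9,12,13), of length 6; no longer one exists.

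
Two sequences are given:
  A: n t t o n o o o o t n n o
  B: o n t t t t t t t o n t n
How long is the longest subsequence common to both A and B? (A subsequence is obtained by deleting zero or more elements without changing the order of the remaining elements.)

7

Backtracking the LCS table gives one alignment: n (A1,B2) → t (A2,B8) → t (A3,B9) → o (A4,B10) → n (A5,B11) → t (A10,B12) → n (A12,B13).
So the longest common subsequence has length 7.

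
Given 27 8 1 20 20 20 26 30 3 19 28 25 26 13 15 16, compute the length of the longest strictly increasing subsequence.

5

Let dp[i] be the longest increasing subsequence ending at position i. Then dp = [1, 1, 1, 2, 2, 2, 3, 4, 2, 3, 4, 4, 5, 3, 4, 5].
The maximum is 5; one witness is 1, 3, 19, 25, 26 at positions 3,9,10,12,13.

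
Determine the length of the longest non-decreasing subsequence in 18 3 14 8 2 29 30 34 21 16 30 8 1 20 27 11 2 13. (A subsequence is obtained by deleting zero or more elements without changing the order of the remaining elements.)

Let dp[i] be the longest non-decreasing subsequence ending at position i. Then dp = [1, 1, 2, 2, 1, 3, 4, 5, 3, 3, 5, 3, 1, 4, 5, 4, 2, 5].
The maximum is 5; one witness is 3, 14, 29, 30, 34 at positions 2,3,6,7,8.

5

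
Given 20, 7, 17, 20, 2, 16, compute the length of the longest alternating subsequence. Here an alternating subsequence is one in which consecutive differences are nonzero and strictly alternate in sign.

Track the best alternating length ending on an up-step vs a down-step at each position: up/down = 1/1, 1/2, 3/2, 3/1, 1/4, 5/4.
The maximum over both is 5; one such subsequence is 20, 7, 17, 2, 16.

5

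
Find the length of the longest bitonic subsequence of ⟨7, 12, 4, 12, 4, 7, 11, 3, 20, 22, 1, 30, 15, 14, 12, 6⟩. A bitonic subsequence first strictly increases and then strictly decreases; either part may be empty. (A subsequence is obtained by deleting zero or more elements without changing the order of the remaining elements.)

One longest bitonic subsequence is 4, 7, 11, 20, 22, 30, 15, 14, 12, 6 (positions 3,6,7,9,10,12,13,14,15,16): it rises to 30 then falls. Length 10 is optimal.

10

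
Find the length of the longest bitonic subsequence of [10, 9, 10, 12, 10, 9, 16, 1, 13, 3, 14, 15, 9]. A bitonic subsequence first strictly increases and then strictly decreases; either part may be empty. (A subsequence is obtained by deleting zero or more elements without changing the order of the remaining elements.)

7

One longest bitonic subsequence is 9, 10, 12, 13, 14, 15, 9 (positions 2,3,4,9,11,12,13): it rises to 15 then falls. Length 7 is optimal.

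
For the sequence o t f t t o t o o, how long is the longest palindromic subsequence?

6

Using dp[i][j] = 2 + dp[i+1][j−1] if the ends match, else max(dp[i+1][j], dp[i][j−1]):
dp[1][9] = 6. A witness is otttto at positions 1,2,4,5,7,9.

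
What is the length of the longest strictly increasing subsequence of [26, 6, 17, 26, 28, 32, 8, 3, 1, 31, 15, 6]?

5

One longest increasing subsequence is 6, 17, 26, 28, 32 (positions 2,3,4,5,6), of length 5; no longer one exists.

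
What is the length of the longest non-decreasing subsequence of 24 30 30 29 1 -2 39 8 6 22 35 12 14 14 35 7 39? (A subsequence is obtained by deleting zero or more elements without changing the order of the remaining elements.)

Let dp[i] be the longest non-decreasing subsequence ending at position i. Then dp = [1, 2, 3, 2, 1, 1, 4, 2, 2, 3, 4, 3, 4, 5, 6, 3, 7].
The maximum is 7; one witness is 1, 8, 12, 14, 14, 35, 39 at positions 5,8,12,13,14,15,17.

7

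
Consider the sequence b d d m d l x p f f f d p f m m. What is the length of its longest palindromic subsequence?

Using dp[i][j] = 2 + dp[i+1][j−1] if the ends match, else max(dp[i+1][j], dp[i][j−1]):
dp[1][16] = 7. A witness is mpfffpm at positions 4,8,9,10,11,13,16.

7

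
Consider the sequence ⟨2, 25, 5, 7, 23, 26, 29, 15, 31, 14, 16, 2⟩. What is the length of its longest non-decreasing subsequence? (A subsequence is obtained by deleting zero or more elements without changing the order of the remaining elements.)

Scanning left to right, the best length ending at each element is: 2→1, 25→2, 5→2, 7→3, 23→4, 26→5, 29→6, 15→4, 31→7, 14→4, 16→5, 2→2.
So the longest non-decreasing subsequence has length 7, e.g. 2, 5, 7, 23, 26, 29, 31.

7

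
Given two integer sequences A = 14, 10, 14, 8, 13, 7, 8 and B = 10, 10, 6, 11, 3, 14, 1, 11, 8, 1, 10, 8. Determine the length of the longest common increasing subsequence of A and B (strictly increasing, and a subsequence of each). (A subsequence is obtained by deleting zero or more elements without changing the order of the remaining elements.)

A longest common strictly increasing subsequence is 10, 14 (length 2); it appears in order in both A and B, and no longer such subsequence exists.

2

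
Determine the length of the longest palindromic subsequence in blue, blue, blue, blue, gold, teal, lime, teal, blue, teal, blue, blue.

9

One longest palindromic subsequence is blue blue blue teal lime teal blue blue blue (positions 1,2,4,6,7,8,9,11,12); it reads the same forward and backward, and the interval DP gives dp[1][12] = 9.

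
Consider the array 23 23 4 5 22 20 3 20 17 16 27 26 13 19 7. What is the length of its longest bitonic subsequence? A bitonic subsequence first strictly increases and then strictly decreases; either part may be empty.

8

One longest bitonic subsequence is 4, 5, 22, 20, 17, 16, 13, 7 (positions 3,4,5,8,9,10,13,15): it rises to 22 then falls. Length 8 is optimal.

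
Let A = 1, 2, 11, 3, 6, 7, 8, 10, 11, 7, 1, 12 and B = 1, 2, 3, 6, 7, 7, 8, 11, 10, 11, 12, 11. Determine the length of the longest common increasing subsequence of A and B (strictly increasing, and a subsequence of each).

A longest common strictly increasing subsequence is 1, 2, 3, 6, 7, 8, 10, 11, 12 (length 9); it appears in order in both A and B, and no longer such subsequence exists.

9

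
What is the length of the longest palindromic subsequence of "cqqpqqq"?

5

One longest palindromic subsequence is qqqqq (positions 2,3,5,6,7); it reads the same forward and backward, and the interval DP gives dp[1][7] = 5.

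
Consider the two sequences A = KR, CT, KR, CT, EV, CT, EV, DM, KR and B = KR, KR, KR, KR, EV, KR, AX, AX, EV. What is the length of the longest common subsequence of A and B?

4

A longest common subsequence is KR, KR, EV, EV (length 4); the LCS DP confirms no longer common subsequence exists.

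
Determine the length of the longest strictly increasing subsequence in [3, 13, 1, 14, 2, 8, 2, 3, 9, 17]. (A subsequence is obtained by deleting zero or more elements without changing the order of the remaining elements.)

Let dp[i] be the longest increasing subsequence ending at position i. Then dp = [1, 2, 1, 3, 2, 3, 2, 3, 4, 5].
The maximum is 5; one witness is 1, 2, 8, 9, 17 at positions 3,5,6,9,10.

5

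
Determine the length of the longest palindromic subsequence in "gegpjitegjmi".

5

One longest palindromic subsequence is geteg (positions 1,2,7,8,9); it reads the same forward and backward, and the interval DP gives dp[1][12] = 5.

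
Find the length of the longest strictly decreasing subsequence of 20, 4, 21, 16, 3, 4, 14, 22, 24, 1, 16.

Let dp[i] be the longest decreasing subsequence ending at position i. Then dp = [1, 2, 1, 2, 3, 3, 3, 1, 1, 4, 2].
The maximum is 4; one witness is 20, 4, 3, 1 at positions 1,2,5,10.

4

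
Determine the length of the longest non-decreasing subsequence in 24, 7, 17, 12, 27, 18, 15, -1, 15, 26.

One longest non-decreasing subsequence is 7, 12, 15, 15, 26 (positions 2,4,7,9,10), of length 5; no longer one exists.

5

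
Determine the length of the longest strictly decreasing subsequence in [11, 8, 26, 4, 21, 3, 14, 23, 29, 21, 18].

One longest decreasing subsequence is 11, 8, 4, 3 (positions 1,2,4,6), of length 4; no longer one exists.

4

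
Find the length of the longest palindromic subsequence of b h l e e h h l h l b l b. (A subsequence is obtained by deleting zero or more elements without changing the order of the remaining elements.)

Using dp[i][j] = 2 + dp[i+1][j−1] if the ends match, else max(dp[i+1][j], dp[i][j−1]):
dp[1][13] = 8. A witness is bhlhhlhb at positions 1,2,3,6,7,8,9,13.

8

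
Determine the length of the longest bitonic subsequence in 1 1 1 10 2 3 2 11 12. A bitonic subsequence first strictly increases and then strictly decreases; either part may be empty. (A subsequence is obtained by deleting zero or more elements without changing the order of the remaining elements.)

One longest bitonic subsequence is 1, 2, 3, 11, 12 (positions 1,5,6,8,9): it rises to 12 then falls. Length 5 is optimal.

5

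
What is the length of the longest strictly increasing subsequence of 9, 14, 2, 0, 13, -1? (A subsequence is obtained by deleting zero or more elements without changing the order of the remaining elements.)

2

Scanning left to right, the best length ending at each element is: 9→1, 14→2, 2→1, 0→1, 13→2, -1→1.
So the longest increasing subsequence has length 2, e.g. 9, 14.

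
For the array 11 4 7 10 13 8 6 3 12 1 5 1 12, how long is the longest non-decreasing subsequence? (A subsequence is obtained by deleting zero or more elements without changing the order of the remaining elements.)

5

Let dp[i] be the longest non-decreasing subsequence ending at position i. Then dp = [1, 1, 2, 3, 4, 3, 2, 1, 4, 1, 2, 2, 5].
The maximum is 5; one witness is 4, 7, 10, 12, 12 at positions 2,3,4,9,13.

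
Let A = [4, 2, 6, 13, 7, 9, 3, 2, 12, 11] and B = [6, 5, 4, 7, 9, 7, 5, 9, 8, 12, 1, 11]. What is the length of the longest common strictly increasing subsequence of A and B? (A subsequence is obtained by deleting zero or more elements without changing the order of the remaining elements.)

4

A longest common strictly increasing subsequence is 6, 7, 9, 12 (length 4); it appears in order in both A and B, and no longer such subsequence exists.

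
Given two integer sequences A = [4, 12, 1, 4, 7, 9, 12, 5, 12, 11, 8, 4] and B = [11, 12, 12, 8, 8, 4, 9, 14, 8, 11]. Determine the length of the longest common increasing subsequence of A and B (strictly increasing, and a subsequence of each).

A longest common strictly increasing subsequence is 4, 9, 11 (length 3); it appears in order in both A and B, and no longer such subsequence exists.

3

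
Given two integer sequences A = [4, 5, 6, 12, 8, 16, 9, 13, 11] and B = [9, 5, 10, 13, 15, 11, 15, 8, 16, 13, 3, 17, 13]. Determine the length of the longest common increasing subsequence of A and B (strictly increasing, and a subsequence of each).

3

A longest common strictly increasing subsequence is 5, 8, 16 (length 3); it appears in order in both A and B, and no longer such subsequence exists.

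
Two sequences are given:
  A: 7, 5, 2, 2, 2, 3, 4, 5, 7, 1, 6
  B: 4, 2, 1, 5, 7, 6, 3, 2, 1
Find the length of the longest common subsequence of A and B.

Backtracking the LCS table gives one alignment: 2 (A3,B2) → 5 (A8,B4) → 7 (A9,B5) → 1 (A10,B9).
So the longest common subsequence has length 4.

4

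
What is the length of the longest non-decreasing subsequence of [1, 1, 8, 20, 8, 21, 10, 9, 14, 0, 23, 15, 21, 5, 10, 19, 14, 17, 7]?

8

Let dp[i] be the longest non-decreasing subsequence ending at position i. Then dp = [1, 2, 3, 4, 4, 5, 5, 5, 6, 1, 7, 7, 8, 3, 6, 8, 7, 8, 4].
The maximum is 8; one witness is 1, 1, 8, 8, 10, 14, 15, 21 at positions 1,2,3,5,7,9,12,13.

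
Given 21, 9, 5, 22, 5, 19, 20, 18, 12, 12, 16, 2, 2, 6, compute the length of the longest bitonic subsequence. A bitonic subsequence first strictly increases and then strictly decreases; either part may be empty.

One longest bitonic subsequence is 21, 22, 20, 18, 16, 6 (positions 1,4,7,8,11,14): it rises to 22 then falls. Length 6 is optimal.

6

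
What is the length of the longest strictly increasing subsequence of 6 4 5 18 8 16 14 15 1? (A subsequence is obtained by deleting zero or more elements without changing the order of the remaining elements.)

Scanning left to right, the best length ending at each element is: 6→1, 4→1, 5→2, 18→3, 8→3, 16→4, 14→4, 15→5, 1→1.
So the longest increasing subsequence has length 5, e.g. 4, 5, 8, 14, 15.

5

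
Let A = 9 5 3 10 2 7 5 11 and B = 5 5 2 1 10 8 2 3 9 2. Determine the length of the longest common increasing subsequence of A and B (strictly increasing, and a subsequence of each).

A longest common strictly increasing subsequence is 5, 10 (length 2); it appears in order in both A and B, and no longer such subsequence exists.

2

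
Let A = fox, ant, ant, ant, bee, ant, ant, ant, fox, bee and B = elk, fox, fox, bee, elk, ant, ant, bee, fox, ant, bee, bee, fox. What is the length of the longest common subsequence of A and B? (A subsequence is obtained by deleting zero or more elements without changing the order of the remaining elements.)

Backtracking the LCS table gives one alignment: fox (A1,B3) → ant (A2,B6) → ant (A3,B7) → ant (A4,B10) → bee (A5,B12) → fox (A9,B13).
So the longest common subsequence has length 6.

6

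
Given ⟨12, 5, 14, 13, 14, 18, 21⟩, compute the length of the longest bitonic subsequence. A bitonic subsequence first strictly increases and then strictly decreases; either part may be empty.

One longest bitonic subsequence is 12, 13, 14, 18, 21 (positions 1,4,5,6,7): it rises to 21 then falls. Length 5 is optimal.

5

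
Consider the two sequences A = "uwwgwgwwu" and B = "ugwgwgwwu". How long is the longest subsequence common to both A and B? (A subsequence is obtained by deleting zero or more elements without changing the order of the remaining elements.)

8

A longest common subsequence is uwgwgwwu (length 8); the LCS DP confirms no longer common subsequence exists.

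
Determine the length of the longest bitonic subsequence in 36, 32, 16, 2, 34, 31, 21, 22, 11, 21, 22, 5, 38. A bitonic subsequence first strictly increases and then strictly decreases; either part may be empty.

6

Let inc[i] be the LIS ending at i and dec[i] the longest strictly decreasing subsequence starting at i. inc = [1, 1, 1, 1, 2, 2, 2, 3, 2, 3, 4, 2, 5], dec = [6, 5, 3, 1, 5, 4, 3, 3, 2, 2, 2, 1, 1].
max_i inc[i]+dec[i]−1 = 6, with one witness 36, 34, 31, 22, 21, 5.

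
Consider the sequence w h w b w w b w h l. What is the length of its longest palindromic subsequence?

8

One longest palindromic subsequence is hwbwwbwh (positions 2,3,4,5,6,7,8,9); it reads the same forward and backward, and the interval DP gives dp[1][10] = 8.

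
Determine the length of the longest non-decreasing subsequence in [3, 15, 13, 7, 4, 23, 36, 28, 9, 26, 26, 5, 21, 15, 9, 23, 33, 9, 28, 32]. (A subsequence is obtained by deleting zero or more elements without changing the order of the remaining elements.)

7

One longest non-decreasing subsequence is 3, 15, 23, 26, 26, 28, 32 (positions 1,2,6,10,11,19,20), of length 7; no longer one exists.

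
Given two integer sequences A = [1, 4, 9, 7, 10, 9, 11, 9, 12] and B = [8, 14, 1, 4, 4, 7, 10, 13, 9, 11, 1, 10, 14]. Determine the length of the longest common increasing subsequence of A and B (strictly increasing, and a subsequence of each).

For each value that appears in both, track the longest common increasing run ending there.
The best achievable length is 5; one witness is 1, 4, 7, 10, 11 (A-positions 1,2,4,5,7, B-positions 3,4,6,7,10).

5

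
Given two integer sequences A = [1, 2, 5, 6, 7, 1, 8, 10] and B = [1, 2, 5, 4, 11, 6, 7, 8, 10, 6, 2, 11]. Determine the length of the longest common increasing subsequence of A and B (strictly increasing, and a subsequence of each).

7

A longest common strictly increasing subsequence is 1, 2, 5, 6, 7, 8, 10 (length 7); it appears in order in both A and B, and no longer such subsequence exists.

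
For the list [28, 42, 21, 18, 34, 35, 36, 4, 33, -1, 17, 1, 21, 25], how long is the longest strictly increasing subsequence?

One longest increasing subsequence is 28, 34, 35, 36 (positions 1,5,6,7), of length 4; no longer one exists.

4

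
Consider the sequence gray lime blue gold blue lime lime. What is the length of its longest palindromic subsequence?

5

One longest palindromic subsequence is lime blue gold blue lime (positions 2,3,4,5,7); it reads the same forward and backward, and the interval DP gives dp[1][7] = 5.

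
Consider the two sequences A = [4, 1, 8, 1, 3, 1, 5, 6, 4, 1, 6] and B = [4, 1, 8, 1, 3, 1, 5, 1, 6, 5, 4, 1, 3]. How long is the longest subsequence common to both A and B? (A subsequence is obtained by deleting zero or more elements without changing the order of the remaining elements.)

10

Backtracking the LCS table gives one alignment: 4 (A1,B1) → 1 (A2,B2) → 8 (A3,B3) → 1 (A4,B4) → 3 (A5,B5) → 1 (A6,B6) → 5 (A7,B7) → 6 (A8,B9) → 4 (A9,B11) → 1 (A10,B12).
So the longest common subsequence has length 10.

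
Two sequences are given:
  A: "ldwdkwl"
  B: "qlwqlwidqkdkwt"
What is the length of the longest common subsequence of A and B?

5

A longest common subsequence is lddkw (length 5); the LCS DP confirms no longer common subsequence exists.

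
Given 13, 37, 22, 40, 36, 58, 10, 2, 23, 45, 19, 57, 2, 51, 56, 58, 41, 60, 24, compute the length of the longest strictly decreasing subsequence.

5

One longest decreasing subsequence is 37, 36, 23, 19, 2 (positions 2,5,9,11,13), of length 5; no longer one exists.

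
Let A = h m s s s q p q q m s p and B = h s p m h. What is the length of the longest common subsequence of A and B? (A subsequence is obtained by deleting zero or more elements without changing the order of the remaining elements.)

4

A longest common subsequence is hspm (length 4); the LCS DP confirms no longer common subsequence exists.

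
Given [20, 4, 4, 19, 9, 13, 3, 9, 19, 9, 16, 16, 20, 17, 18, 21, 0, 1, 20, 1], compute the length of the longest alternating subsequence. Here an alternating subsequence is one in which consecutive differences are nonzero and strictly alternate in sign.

Track the best alternating length ending on an up-step vs a down-step at each position: up/down = 1/1, 1/2, 1/2, 3/2, 3/4, 5/4, 1/6, 7/6, 7/2, 7/8, 9/8, 9/8, 9/1, 9/10, 11/10, 11/1, 1/12, 13/12, 13/12, 13/14.
The maximum over both is 14; one such subsequence is 20, 4, 19, 9, 13, 3, 19, 9, 20, 17, 18, 0, 20, 1.

14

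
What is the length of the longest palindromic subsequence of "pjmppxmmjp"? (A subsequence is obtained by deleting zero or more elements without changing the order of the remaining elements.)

One longest palindromic subsequence is pjmppmjp (positions 1,2,3,4,5,8,9,10); it reads the same forward and backward, and the interval DP gives dp[1][10] = 8.

8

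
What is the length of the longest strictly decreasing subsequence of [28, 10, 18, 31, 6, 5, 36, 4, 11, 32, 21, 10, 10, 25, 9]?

5

One longest decreasing subsequence is 28, 10, 6, 5, 4 (positions 1,2,5,6,8), of length 5; no longer one exists.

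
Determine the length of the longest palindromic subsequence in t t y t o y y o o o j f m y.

6

Using dp[i][j] = 2 + dp[i+1][j−1] if the ends match, else max(dp[i+1][j], dp[i][j−1]):
dp[1][14] = 6. A witness is yooooy at positions 3,5,8,9,10,14.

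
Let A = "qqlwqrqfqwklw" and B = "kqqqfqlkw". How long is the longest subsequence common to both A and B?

Backtracking the LCS table gives one alignment: q (A2,B2) → q (A5,B3) → q (A7,B4) → f (A8,B5) → q (A9,B6) → k (A11,B8) → w (A13,B9).
So the longest common subsequence has length 7.

7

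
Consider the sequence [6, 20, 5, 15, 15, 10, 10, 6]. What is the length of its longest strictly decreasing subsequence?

One longest decreasing subsequence is 20, 15, 10, 6 (positions 2,4,6,8), of length 4; no longer one exists.

4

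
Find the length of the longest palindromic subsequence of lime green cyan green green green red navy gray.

One longest palindromic subsequence is green green green green (positions 2,4,5,6); it reads the same forward and backward, and the interval DP gives dp[1][9] = 4.

4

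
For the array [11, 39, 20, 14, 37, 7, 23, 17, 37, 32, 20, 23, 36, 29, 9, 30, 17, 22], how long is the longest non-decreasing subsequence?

Scanning left to right, the best length ending at each element is: 11→1, 39→2, 20→2, 14→2, 37→3, 7→1, 23→3, 17→3, 37→4, 32→4, 20→4, 23→5, 36→6, 29→6, 9→2, 30→7, 17→4, 22→5.
So the longest non-decreasing subsequence has length 7, e.g. 11, 14, 17, 20, 23, 29, 30.

7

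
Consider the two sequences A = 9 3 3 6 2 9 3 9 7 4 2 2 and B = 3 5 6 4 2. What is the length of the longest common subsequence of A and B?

Backtracking the LCS table gives one alignment: 3 (A2,B1) → 6 (A4,B3) → 4 (A10,B4) → 2 (A12,B5).
So the longest common subsequence has length 4.

4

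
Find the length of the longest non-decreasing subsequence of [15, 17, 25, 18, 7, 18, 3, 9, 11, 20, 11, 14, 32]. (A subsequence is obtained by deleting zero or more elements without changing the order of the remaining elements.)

Let dp[i] be the longest non-decreasing subsequence ending at position i. Then dp = [1, 2, 3, 3, 1, 4, 1, 2, 3, 5, 4, 5, 6].
The maximum is 6; one witness is 15, 17, 18, 18, 20, 32 at positions 1,2,4,6,10,13.

6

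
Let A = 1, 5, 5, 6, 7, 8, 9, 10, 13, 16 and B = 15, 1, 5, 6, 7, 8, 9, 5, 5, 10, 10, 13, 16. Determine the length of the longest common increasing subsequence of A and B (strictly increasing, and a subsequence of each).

9

For each value that appears in both, track the longest common increasing run ending there.
The best achievable length is 9; one witness is 1, 5, 6, 7, 8, 9, 10, 13, 16 (A-positions 1,2,4,5,6,7,8,9,10, B-positions 2,3,4,5,6,7,10,12,13).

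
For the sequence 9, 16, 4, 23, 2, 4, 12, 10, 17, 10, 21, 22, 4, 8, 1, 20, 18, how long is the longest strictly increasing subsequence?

6

Let dp[i] be the longest increasing subsequence ending at position i. Then dp = [1, 2, 1, 3, 1, 2, 3, 3, 4, 3, 5, 6, 2, 3, 1, 5, 5].
The maximum is 6; one witness is 2, 4, 12, 17, 21, 22 at positions 5,6,7,9,11,12.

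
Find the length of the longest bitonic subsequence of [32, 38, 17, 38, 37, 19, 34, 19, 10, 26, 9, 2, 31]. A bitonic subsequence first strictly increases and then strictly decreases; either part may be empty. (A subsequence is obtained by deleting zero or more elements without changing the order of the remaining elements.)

8

Let inc[i] be the LIS ending at i and dec[i] the longest strictly decreasing subsequence starting at i. inc = [1, 2, 1, 2, 2, 2, 3, 2, 1, 3, 1, 1, 4], dec = [5, 7, 4, 7, 6, 4, 5, 4, 3, 3, 2, 1, 1].
max_i inc[i]+dec[i]−1 = 8, with one witness 32, 38, 37, 34, 19, 10, 9, 2.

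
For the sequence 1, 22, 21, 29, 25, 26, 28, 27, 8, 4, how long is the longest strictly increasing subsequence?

One longest increasing subsequence is 1, 22, 25, 26, 28 (positions 1,2,5,6,7), of length 5; no longer one exists.

5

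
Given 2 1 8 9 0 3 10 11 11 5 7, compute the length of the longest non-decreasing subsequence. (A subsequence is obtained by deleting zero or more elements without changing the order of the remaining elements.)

6

One longest non-decreasing subsequence is 2, 8, 9, 10, 11, 11 (positions 1,3,4,7,8,9), of length 6; no longer one exists.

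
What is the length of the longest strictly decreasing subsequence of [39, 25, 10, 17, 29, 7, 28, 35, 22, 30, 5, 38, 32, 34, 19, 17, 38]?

Let dp[i] be the longest decreasing subsequence ending at position i. Then dp = [1, 2, 3, 3, 2, 4, 3, 2, 4, 3, 5, 2, 3, 3, 5, 6, 2].
The maximum is 6; one witness is 39, 29, 28, 22, 19, 17 at positions 1,5,7,9,15,16.

6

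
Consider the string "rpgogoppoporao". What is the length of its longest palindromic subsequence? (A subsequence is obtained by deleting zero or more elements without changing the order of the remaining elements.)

8

Using dp[i][j] = 2 + dp[i+1][j−1] if the ends match, else max(dp[i+1][j], dp[i][j−1]):
dp[1][14] = 8. A witness is rooppoor at positions 1,4,6,7,8,9,11,12.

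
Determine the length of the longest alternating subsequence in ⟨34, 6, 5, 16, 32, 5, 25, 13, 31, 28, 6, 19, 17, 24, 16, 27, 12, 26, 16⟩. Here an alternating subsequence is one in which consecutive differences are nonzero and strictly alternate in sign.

16

Track the best alternating length ending on an up-step vs a down-step at each position: up/down = 1/1, 1/2, 1/2, 3/2, 3/2, 1/4, 5/4, 5/6, 7/4, 7/8, 5/8, 9/8, 9/10, 11/8, 9/12, 13/8, 9/14, 15/14, 15/16.
The maximum over both is 16; one such subsequence is 34, 6, 16, 5, 25, 13, 31, 6, 19, 17, 24, 16, 27, 12, 26, 16.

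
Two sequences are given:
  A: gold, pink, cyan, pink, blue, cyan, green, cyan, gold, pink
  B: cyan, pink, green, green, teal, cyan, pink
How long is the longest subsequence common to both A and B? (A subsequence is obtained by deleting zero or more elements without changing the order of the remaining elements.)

5

A longest common subsequence is cyan, pink, green, cyan, pink (length 5); the LCS DP confirms no longer common subsequence exists.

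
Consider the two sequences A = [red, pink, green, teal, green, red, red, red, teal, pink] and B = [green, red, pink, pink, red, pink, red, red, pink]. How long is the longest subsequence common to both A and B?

Backtracking the LCS table gives one alignment: red (A1,B2) → pink (A2,B4) → red (A6,B5) → red (A7,B7) → red (A8,B8) → pink (A10,B9).
So the longest common subsequence has length 6.

6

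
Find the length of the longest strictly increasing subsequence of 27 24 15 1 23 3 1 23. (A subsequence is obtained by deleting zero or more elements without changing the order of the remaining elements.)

One longest increasing subsequence is 1, 3, 23 (positions 4,6,8), of length 3; no longer one exists.

3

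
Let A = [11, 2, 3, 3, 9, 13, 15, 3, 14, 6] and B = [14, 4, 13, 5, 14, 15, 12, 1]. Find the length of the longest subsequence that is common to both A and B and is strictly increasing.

For each value that appears in both, track the longest common increasing run ending there.
The best achievable length is 2; one witness is 13, 14 (A-positions 6,9, B-positions 3,5).

2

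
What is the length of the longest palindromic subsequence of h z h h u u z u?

One longest palindromic subsequence is zuuz (positions 2,5,6,7); it reads the same forward and backward, and the interval DP gives dp[1][8] = 4.

4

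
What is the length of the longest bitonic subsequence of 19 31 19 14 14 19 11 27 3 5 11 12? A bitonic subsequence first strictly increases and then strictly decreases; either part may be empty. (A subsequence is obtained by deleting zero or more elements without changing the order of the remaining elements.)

One longest bitonic subsequence is 19, 31, 19, 14, 11, 5 (positions 1,2,3,5,7,10): it rises to 31 then falls. Length 6 is optimal.

6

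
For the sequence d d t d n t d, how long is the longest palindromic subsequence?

5

One longest palindromic subsequence is dtntd (positions 1,3,5,6,7); it reads the same forward and backward, and the interval DP gives dp[1][7] = 5.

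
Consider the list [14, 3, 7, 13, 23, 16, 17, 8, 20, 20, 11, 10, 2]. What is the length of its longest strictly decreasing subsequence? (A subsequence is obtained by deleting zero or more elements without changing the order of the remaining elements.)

5

Scanning left to right, the best length ending at each element is: 14→1, 3→2, 7→2, 13→2, 23→1, 16→2, 17→2, 8→3, 20→2, 20→2, 11→3, 10→4, 2→5.
So the longest decreasing subsequence has length 5, e.g. 14, 13, 11, 10, 2.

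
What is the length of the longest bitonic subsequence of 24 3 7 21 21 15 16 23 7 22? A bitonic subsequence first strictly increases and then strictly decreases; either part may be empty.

6

Let inc[i] be the LIS ending at i and dec[i] the longest strictly decreasing subsequence starting at i. inc = [1, 1, 2, 3, 3, 3, 4, 5, 2, 5], dec = [4, 1, 1, 3, 3, 2, 2, 2, 1, 1].
max_i inc[i]+dec[i]−1 = 6, with one witness 3, 7, 15, 16, 23, 22.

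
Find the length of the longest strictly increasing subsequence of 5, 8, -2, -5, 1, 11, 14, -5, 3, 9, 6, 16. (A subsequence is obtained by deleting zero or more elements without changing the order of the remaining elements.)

5

Let dp[i] be the longest increasing subsequence ending at position i. Then dp = [1, 2, 1, 1, 2, 3, 4, 1, 3, 4, 4, 5].
The maximum is 5; one witness is 5, 8, 11, 14, 16 at positions 1,2,6,7,12.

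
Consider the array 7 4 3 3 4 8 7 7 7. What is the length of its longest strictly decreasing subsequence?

3

Let dp[i] be the longest decreasing subsequence ending at position i. Then dp = [1, 2, 3, 3, 2, 1, 2, 2, 2].
The maximum is 3; one witness is 7, 4, 3 at positions 1,2,3.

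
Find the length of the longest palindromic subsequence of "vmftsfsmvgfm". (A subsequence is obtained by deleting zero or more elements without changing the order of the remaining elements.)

One longest palindromic subsequence is mfsfsfm (positions 2,3,5,6,7,11,12); it reads the same forward and backward, and the interval DP gives dp[1][12] = 7.

7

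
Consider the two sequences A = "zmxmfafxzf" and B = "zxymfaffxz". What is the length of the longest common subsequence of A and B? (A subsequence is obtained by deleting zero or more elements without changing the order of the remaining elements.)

8

A longest common subsequence is zxmfafxz (length 8); the LCS DP confirms no longer common subsequence exists.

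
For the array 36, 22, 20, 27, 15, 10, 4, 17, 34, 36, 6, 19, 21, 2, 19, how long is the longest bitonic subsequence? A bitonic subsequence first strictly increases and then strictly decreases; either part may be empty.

7

Let inc[i] be the LIS ending at i and dec[i] the longest strictly decreasing subsequence starting at i. inc = [1, 1, 1, 2, 1, 1, 1, 2, 3, 4, 2, 3, 4, 1, 3], dec = [7, 6, 5, 5, 4, 3, 2, 3, 3, 3, 2, 2, 2, 1, 1].
max_i inc[i]+dec[i]−1 = 7, with one witness 36, 22, 20, 15, 10, 6, 2.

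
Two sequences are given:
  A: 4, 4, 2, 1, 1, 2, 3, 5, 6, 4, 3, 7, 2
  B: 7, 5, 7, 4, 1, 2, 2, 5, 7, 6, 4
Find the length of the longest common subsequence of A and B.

6

Backtracking the LCS table gives one alignment: 4 (A1,B4) → 2 (A3,B6) → 2 (A6,B7) → 5 (A8,B8) → 6 (A9,B10) → 4 (A10,B11).
So the longest common subsequence has length 6.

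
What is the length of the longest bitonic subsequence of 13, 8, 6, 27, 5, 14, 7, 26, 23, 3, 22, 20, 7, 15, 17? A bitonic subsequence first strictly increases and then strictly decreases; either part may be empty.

Let inc[i] be the LIS ending at i and dec[i] the longest strictly decreasing subsequence starting at i. inc = [1, 1, 1, 2, 1, 2, 2, 3, 3, 1, 3, 3, 2, 3, 4], dec = [5, 4, 3, 6, 2, 3, 2, 5, 4, 1, 3, 2, 1, 1, 1].
max_i inc[i]+dec[i]−1 = 7, with one witness 13, 27, 26, 23, 22, 20, 17.

7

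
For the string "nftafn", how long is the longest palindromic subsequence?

One longest palindromic subsequence is nfafn (positions 1,2,4,5,6); it reads the same forward and backward, and the interval DP gives dp[1][6] = 5.

5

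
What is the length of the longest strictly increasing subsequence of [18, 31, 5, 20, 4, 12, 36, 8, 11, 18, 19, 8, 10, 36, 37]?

Scanning left to right, the best length ending at each element is: 18→1, 31→2, 5→1, 20→2, 4→1, 12→2, 36→3, 8→2, 11→3, 18→4, 19→5, 8→2, 10→3, 36→6, 37→7.
So the longest increasing subsequence has length 7, e.g. 5, 8, 11, 18, 19, 36, 37.

7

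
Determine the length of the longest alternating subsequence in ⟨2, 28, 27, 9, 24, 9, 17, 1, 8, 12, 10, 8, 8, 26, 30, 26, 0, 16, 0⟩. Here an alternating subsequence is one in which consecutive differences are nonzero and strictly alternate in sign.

Track the best alternating length ending on an up-step vs a down-step at each position: up/down = 1/1, 2/1, 2/3, 2/3, 4/3, 2/5, 6/5, 1/7, 8/7, 8/7, 8/9, 8/9, 8/9, 10/3, 10/1, 10/11, 1/11, 12/11, 1/13.
The maximum over both is 13; one such subsequence is 2, 28, 9, 24, 9, 17, 1, 12, 10, 26, 0, 16, 0.

13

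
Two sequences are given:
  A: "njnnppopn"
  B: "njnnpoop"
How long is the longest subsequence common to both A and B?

7

Backtracking the LCS table gives one alignment: n (A1,B1) → j (A2,B2) → n (A3,B3) → n (A4,B4) → p (A5,B5) → o (A7,B7) → p (A8,B8).
So the longest common subsequence has length 7.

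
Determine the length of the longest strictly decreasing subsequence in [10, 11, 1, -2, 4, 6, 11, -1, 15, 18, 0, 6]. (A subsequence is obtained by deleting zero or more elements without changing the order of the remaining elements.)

3

One longest decreasing subsequence is 10, 1, -2 (positions 1,3,4), of length 3; no longer one exists.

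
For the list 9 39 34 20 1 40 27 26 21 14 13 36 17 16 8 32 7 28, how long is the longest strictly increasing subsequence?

4

Let dp[i] be the longest increasing subsequence ending at position i. Then dp = [1, 2, 2, 2, 1, 3, 3, 3, 3, 2, 2, 4, 3, 3, 2, 4, 2, 4].
The maximum is 4; one witness is 9, 20, 27, 36 at positions 1,4,7,12.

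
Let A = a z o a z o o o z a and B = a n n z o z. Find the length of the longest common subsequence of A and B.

A longest common subsequence is azoz (length 4); the LCS DP confirms no longer common subsequence exists.

4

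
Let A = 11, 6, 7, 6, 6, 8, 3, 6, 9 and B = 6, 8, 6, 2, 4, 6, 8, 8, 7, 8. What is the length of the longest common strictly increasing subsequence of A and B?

3

A longest common strictly increasing subsequence is 6, 7, 8 (length 3); it appears in order in both A and B, and no longer such subsequence exists.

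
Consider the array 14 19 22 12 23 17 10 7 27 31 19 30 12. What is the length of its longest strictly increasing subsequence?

Let dp[i] be the longest increasing subsequence ending at position i. Then dp = [1, 2, 3, 1, 4, 2, 1, 1, 5, 6, 3, 6, 2].
The maximum is 6; one witness is 14, 19, 22, 23, 27, 31 at positions 1,2,3,5,9,10.

6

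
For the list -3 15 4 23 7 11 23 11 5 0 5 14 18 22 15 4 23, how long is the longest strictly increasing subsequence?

8

One longest increasing subsequence is -3, 4, 7, 11, 14, 18, 22, 23 (positions 1,3,5,6,12,13,14,17), of length 8; no longer one exists.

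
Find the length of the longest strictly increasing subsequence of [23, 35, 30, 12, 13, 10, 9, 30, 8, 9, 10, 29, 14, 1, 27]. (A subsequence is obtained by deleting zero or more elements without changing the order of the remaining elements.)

One longest increasing subsequence is 8, 9, 10, 14, 27 (positions 9,10,11,13,15), of length 5; no longer one exists.

5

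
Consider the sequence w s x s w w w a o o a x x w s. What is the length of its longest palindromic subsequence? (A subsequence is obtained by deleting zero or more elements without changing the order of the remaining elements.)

8

Using dp[i][j] = 2 + dp[i+1][j−1] if the ends match, else max(dp[i+1][j], dp[i][j−1]):
dp[1][15] = 8. A witness is swaooaws at positions 2,5,8,9,10,11,14,15.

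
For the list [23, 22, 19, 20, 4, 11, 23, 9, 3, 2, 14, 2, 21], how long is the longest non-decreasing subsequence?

4

Let dp[i] be the longest non-decreasing subsequence ending at position i. Then dp = [1, 1, 1, 2, 1, 2, 3, 2, 1, 1, 3, 2, 4].
The maximum is 4; one witness is 4, 11, 14, 21 at positions 5,6,11,13.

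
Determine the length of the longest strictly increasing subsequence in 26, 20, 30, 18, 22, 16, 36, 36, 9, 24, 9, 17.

Let dp[i] be the longest increasing subsequence ending at position i. Then dp = [1, 1, 2, 1, 2, 1, 3, 3, 1, 3, 1, 2].
The maximum is 3; one witness is 26, 30, 36 at positions 1,3,7.

3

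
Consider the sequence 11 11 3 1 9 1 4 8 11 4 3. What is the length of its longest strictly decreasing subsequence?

Let dp[i] be the longest decreasing subsequence ending at position i. Then dp = [1, 1, 2, 3, 2, 3, 3, 3, 1, 4, 5].
The maximum is 5; one witness is 11, 9, 8, 4, 3 at positions 1,5,8,10,11.

5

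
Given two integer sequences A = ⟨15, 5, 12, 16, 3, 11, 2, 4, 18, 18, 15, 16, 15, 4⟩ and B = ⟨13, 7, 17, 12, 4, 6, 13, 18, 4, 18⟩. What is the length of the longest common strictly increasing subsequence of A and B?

2

A longest common strictly increasing subsequence is 12, 18 (length 2); it appears in order in both A and B, and no longer such subsequence exists.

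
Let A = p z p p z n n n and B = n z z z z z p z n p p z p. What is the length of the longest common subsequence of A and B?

5

Backtracking the LCS table gives one alignment: p (A1,B7) → z (A2,B8) → p (A3,B10) → p (A4,B11) → z (A5,B12).
So the longest common subsequence has length 5.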